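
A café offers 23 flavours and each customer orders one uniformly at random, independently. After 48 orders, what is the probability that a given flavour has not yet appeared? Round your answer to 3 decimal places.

0.118

On each order the fixed flavour fails to appear with probability 22/23.
P(still missing after 48) = (22/23)^48 = 0.1184.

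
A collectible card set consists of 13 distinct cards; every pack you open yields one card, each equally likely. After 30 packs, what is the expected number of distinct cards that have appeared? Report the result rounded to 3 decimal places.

11.822

For each card, P(seen in 30 packs) = 1 - (12/13)^30 = 0.9094.
By linearity of expectation, E[distinct seen] = 13·(1 - (12/13)^30) = 11.8222.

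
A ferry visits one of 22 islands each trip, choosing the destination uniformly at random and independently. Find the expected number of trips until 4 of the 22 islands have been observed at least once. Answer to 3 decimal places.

4.306

With k distinct islands already seen, the next new one arrives after an expected 22/(22-k) trips.
Sum over k = 0,...,3: E = 22/22 + 22/21 + 22/20 + 22/19 = 4.3055.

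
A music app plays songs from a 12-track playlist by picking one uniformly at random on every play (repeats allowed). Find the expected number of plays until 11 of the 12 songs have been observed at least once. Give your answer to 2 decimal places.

25.24

Going from k to k+1 distinct takes a geometric number of plays with mean 12/(12-k).
Sum over k = 0,...,10: E = 12/12 + 12/11 + 12/10 + ... + 12/3 + 12/2 = 25.239.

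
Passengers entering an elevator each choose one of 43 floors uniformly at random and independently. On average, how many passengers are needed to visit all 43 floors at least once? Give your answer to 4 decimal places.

Split into phases: going from k distinct to k+1 distinct takes on average 43/(43-k) passengers.
E[T] = 43/43 + 43/42 + 43/41 + ... + 43/2 + 43/1 = 43·H_{43}.
H_{43} = 4.35000, so E[T] = 187.04994.

187.0499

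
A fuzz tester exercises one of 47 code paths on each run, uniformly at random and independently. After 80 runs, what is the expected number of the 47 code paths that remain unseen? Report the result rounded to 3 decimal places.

For each code path, P(unseen after 80) = (46/47)^80 = 0.1790.
By linearity of expectation, E[unseen] = 47·(46/47)^80 = 8.4119.

8.412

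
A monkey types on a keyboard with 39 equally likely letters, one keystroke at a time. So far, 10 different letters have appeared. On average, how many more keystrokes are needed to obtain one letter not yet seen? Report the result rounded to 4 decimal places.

Each keystroke yields a new letter with probability (39-10)/39 = 29/39, so the wait is geometric with mean 39/29.
E = 39/29 = 1.34483.

1.3448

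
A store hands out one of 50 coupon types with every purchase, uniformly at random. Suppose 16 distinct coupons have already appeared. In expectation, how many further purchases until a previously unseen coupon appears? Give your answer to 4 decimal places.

Each purchase yields a new coupon with probability (50-16)/50 = 34/50, so the wait is geometric with mean 50/34.
E = 50/34 = 1.47059.

1.4706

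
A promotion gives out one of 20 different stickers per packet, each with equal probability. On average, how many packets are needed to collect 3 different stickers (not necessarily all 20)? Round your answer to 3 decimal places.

3.164

With k distinct stickers already seen, the next new one arrives after an expected 20/(20-k) packets.
Sum over k = 0,...,2: E = 20/20 + 20/19 + 20/18 = 3.1637.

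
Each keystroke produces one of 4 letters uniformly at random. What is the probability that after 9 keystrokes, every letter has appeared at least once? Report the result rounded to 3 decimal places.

0.711

Let A_i be the event that letter i is missing after 9 keystrokes. By inclusion–exclusion on the A_i,
P(all seen) = Σ_{j=0}^{4} (-1)^j C(4,j)((4-j)/4)^9
= 1.0000 - 0.3003 + 0.0117 - 0.0000 + 0.0000
= 0.7114.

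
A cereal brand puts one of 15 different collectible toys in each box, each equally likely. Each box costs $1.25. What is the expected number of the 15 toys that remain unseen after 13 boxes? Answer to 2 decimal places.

For each toy, P(unseen after 13) = (14/15)^13 = 0.408.
By linearity of expectation, E[unseen] = 15·(14/15)^13 = 6.117.

6.12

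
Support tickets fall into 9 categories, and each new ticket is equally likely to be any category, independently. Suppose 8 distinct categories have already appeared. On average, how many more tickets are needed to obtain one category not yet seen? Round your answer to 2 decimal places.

9.00

The number of tickets until the next new category is geometric with success probability 1/9, so its mean is 9/1.
E = 9/1 = 9.000.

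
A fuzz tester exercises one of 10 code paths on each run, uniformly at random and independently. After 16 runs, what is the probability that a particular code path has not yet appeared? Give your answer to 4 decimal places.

Each run misses the fixed code path with probability (10-1)/10 = 9/10, independently.
P(still missing after 16) = (9/10)^16 = 0.18530.

0.1853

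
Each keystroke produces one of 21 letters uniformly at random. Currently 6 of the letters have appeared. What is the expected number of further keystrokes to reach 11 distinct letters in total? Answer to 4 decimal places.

The wait to go from k to k+1 distinct letters is geometric with mean 21/(21-k).
Sum over k = 6,...,10: E = 21/15 + 21/14 + 21/13 + 21/12 + 21/11 = 8.17448.

8.1745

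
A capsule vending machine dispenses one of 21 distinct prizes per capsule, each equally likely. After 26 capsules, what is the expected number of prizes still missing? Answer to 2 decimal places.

5.91

For each prize, P(unseen after 26) = (20/21)^26 = 0.281.
By linearity of expectation, E[unseen] = 21·(20/21)^26 = 5.906.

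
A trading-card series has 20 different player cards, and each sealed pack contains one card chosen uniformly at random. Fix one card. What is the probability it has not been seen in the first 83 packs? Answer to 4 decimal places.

On each pack the fixed card fails to appear with probability 19/20.
P(still missing after 83) = (19/20)^83 = 0.01416.

0.0142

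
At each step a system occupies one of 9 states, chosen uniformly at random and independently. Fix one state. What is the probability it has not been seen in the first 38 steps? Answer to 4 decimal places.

0.0114

Each step misses the fixed state with probability (9-1)/9 = 8/9, independently.
P(still missing after 38) = (8/9)^38 = 0.01138.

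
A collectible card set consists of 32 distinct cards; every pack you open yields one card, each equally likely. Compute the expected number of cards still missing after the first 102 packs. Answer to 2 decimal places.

1.26

For each card, P(unseen after 102) = (31/32)^102 = 0.039.
By linearity of expectation, E[unseen] = 32·(31/32)^102 = 1.255.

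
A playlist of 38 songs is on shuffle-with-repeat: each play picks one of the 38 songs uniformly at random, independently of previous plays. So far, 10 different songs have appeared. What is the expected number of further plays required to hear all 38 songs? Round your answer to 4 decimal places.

149.2325

From k distinct to k+1 distinct takes on average 38/(38-k) plays.
Sum over k = 10,...,37: E = 38/28 + 38/27 + 38/26 + ... + 38/2 + 38/1 = 149.23250.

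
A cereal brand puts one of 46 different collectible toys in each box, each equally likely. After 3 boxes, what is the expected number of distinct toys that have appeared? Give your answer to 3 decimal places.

For each toy, P(seen in 3 boxes) = 1 - (45/46)^3 = 0.0638.
By linearity of expectation, E[distinct seen] = 46·(1 - (45/46)^3) = 2.9353.

2.935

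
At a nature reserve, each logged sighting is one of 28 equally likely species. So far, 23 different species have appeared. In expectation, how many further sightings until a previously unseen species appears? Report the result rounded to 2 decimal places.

5.60

The number of sightings until the next new species is geometric with success probability 5/28, so its mean is 28/5.
E = 28/5 = 5.600.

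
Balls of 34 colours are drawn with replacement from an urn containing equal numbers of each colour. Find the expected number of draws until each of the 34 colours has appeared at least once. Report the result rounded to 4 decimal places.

140.0191

Split into phases: going from k distinct to k+1 distinct takes on average 34/(34-k) draws.
E[T] = 34/34 + 34/33 + 34/32 + ... + 34/2 + 34/1 = 34·H_{34}.
H_{34} = 4.11821, so E[T] = 140.01914.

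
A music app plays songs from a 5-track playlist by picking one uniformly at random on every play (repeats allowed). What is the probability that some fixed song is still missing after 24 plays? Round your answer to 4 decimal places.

0.0047

Each play misses the fixed song with probability (5-1)/5 = 4/5, independently.
P(still missing after 24) = (4/5)^24 = 0.00472.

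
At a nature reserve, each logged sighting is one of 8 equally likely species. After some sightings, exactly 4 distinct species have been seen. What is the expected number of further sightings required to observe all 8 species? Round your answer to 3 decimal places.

16.667

With k distinct species already seen, the next new one takes an expected 8/(8-k) sightings.
Sum over k = 4,...,7: E = 8/4 + 8/3 + 8/2 + 8/1 = 16.6667.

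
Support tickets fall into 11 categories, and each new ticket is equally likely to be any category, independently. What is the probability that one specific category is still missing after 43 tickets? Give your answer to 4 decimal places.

On each ticket the fixed category fails to appear with probability 10/11.
P(still missing after 43) = (10/11)^43 = 0.01660.

0.0166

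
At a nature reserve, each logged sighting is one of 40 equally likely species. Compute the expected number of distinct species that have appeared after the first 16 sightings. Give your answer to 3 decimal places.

For each species, P(seen in 16 sightings) = 1 - (39/40)^16 = 0.3331.
By linearity of expectation, E[distinct seen] = 40·(1 - (39/40)^16) = 13.3232.

13.323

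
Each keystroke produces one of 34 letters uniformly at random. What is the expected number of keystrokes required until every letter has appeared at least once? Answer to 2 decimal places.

140.02

The wait to go from k to k+1 distinct letters is geometric with mean 34/(34-k).
E[T] = 34/34 + 34/33 + 34/32 + ... + 34/2 + 34/1 = 34·H_{34}.
H_{34} = 4.118, so E[T] = 140.019.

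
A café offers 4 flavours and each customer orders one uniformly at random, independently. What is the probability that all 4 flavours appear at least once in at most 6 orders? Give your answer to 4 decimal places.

By inclusion–exclusion over which flavours are missing,
P(all seen) = Σ_{j=0}^{4} (-1)^j C(4,j)((4-j)/4)^6
= 1.00000 - 0.71191 + 0.09375 - 0.00098 + 0.00000
= 0.38086.

0.3809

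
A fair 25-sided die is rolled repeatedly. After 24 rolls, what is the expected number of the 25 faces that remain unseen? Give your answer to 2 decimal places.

For each face, P(unseen after 24) = (24/25)^24 = 0.375.
By linearity of expectation, E[unseen] = 25·(24/25)^24 = 9.385.

9.39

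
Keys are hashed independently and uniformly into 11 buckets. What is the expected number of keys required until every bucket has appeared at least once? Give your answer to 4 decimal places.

Split into phases: going from k distinct to k+1 distinct takes on average 11/(11-k) keys.
E[T] = 11/11 + 11/10 + 11/9 + ... + 11/2 + 11/1 = 11·H_{11}.
H_{11} = 3.01988, so E[T] = 33.21865.

33.2187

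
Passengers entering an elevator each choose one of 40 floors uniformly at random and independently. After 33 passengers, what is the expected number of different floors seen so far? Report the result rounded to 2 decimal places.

For each floor, P(seen in 33 passengers) = 1 - (39/40)^33 = 0.566.
By linearity of expectation, E[distinct seen] = 40·(1 - (39/40)^33) = 22.653.

22.65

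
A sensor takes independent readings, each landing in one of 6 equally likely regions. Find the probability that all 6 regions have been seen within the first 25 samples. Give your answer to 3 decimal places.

0.938

By inclusion–exclusion over which regions are missing,
P(all seen) = Σ_{j=0}^{6} (-1)^j C(6,j)((6-j)/6)^25
= 1.0000 - 0.0629 + 0.0006 - 0.0000 + 0.0000 - 0.0000 + 0.0000
= 0.9377.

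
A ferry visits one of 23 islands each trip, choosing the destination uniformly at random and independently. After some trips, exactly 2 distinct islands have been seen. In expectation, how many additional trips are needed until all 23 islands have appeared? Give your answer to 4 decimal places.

From k distinct to k+1 distinct takes on average 23/(23-k) trips.
Sum over k = 2,...,22: E = 23/21 + 23/20 + 23/19 + ... + 23/2 + 23/1 = 83.84325.

83.8433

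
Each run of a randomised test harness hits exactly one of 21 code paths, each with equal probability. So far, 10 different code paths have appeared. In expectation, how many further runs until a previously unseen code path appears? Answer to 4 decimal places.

The number of runs until the next new code path is geometric with success probability 11/21, so its mean is 21/11.
E = 21/11 = 1.90909.

1.9091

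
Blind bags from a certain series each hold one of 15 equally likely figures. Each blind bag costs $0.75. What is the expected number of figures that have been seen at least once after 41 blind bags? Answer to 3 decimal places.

14.114

For each figure, P(seen in 41 blind bags) = 1 - (14/15)^41 = 0.9409.
By linearity of expectation, E[distinct seen] = 15·(1 - (14/15)^41) = 14.1137.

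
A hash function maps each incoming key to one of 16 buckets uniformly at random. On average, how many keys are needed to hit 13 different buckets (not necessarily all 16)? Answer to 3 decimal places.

With k distinct buckets already seen, the next new one arrives after an expected 16/(16-k) keys.
Sum over k = 0,...,12: E = 16/16 + 16/15 + 16/14 + ... + 16/5 + 16/4 = 24.7583.

24.758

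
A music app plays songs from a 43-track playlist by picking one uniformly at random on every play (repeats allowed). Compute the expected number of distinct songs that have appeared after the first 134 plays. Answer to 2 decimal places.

41.16

For each song, P(seen in 134 plays) = 1 - (42/43)^134 = 0.957.
By linearity of expectation, E[distinct seen] = 43·(1 - (42/43)^134) = 41.163.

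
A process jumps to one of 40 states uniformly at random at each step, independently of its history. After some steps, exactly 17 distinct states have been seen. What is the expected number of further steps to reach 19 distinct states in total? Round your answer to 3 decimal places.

3.557

With k distinct states already seen, the next new one takes an expected 40/(40-k) steps.
Sum over k = 17,...,18: E = 40/23 + 40/22 = 3.5573.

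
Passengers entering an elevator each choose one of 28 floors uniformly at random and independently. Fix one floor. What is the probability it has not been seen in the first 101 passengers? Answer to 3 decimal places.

0.025

Each passenger misses the fixed floor with probability (28-1)/28 = 27/28, independently.
P(still missing after 101) = (27/28)^101 = 0.0254.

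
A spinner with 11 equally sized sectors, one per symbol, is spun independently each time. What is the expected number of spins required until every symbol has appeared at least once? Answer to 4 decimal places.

33.2187

The wait to go from k to k+1 distinct symbols is geometric with mean 11/(11-k).
E[T] = 11/11 + 11/10 + 11/9 + ... + 11/2 + 11/1 = 11·H_{11}.
H_{11} = 3.01988, so E[T] = 33.21865.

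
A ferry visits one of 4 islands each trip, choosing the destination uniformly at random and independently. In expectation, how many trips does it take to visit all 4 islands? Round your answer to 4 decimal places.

8.3333

Split into phases: going from k distinct to k+1 distinct takes on average 4/(4-k) trips.
E[T] = 4/4 + 4/3 + 4/2 + 4/1 = 4·H_{4}.
H_{4} = 2.08333, so E[T] = 8.33333.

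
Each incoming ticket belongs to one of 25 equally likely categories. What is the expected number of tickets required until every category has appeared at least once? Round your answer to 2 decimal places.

95.40

After k distinct categories have appeared, the next ticket gives a new one with probability (25-k)/25, so the expected wait for the (k+1)-th is 25/(25-k).
E[T] = 25/25 + 25/24 + 25/23 + ... + 25/2 + 25/1 = 25·H_{25}.
H_{25} = 3.816, so E[T] = 95.399.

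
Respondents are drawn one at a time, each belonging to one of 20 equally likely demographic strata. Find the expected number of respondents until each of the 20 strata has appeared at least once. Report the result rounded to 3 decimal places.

71.955

After k distinct strata have appeared, the next respondent gives a new one with probability (20-k)/20, so the expected wait for the (k+1)-th is 20/(20-k).
E[T] = 20/20 + 20/19 + 20/18 + ... + 20/2 + 20/1 = 20·H_{20}.
H_{20} = 3.5977, so E[T] = 71.9548.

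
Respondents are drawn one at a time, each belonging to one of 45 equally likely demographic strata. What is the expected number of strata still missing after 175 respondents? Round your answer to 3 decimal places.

0.882

For each stratum, P(unseen after 175) = (44/45)^175 = 0.0196.
By linearity of expectation, E[unseen] = 45·(44/45)^175 = 0.8815.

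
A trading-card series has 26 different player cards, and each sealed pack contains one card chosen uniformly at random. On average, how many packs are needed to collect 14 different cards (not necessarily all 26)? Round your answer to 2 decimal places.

With k distinct cards already seen, the next new one arrives after an expected 26/(26-k) packs.
Sum over k = 0,...,13: E = 26/26 + 26/25 + 26/24 + ... + 26/14 + 26/13 = 19.531.

19.53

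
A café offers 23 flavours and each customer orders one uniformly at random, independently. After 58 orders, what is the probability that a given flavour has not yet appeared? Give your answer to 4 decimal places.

On each order the fixed flavour fails to appear with probability 22/23.
P(still missing after 58) = (22/23)^58 = 0.07591.

0.0759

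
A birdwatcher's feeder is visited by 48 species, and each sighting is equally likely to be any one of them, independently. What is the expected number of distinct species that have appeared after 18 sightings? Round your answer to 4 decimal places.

For each species, P(seen in 18 sightings) = 1 - (47/48)^18 = 0.31543.
By linearity of expectation, E[distinct seen] = 48·(1 - (47/48)^18) = 15.14054.

15.1405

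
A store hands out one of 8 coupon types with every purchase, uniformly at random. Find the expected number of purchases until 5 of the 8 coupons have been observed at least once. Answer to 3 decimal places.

7.076

With k distinct coupons already seen, the next new one arrives after an expected 8/(8-k) purchases.
Sum over k = 0,...,4: E = 8/8 + 8/7 + 8/6 + 8/5 + 8/4 = 7.0762.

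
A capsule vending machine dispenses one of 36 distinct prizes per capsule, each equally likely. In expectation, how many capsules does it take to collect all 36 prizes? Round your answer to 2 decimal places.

Split into phases: going from k distinct to k+1 distinct takes on average 36/(36-k) capsules.
E[T] = 36/36 + 36/35 + 36/34 + ... + 36/2 + 36/1 = 36·H_{36}.
H_{36} = 4.175, so E[T] = 150.284.

150.28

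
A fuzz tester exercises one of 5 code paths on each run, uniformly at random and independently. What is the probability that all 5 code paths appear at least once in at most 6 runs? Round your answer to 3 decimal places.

0.115

By inclusion–exclusion over which code paths are missing,
P(all seen) = Σ_{j=0}^{5} (-1)^j C(5,j)((5-j)/5)^6
= 1.0000 - 1.3107 + 0.4666 - 0.0410 + 0.0003 - 0.0000
= 0.1152.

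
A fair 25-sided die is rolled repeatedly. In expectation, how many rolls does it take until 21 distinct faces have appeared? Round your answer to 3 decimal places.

Going from k to k+1 distinct takes a geometric number of rolls with mean 25/(25-k).
Sum over k = 0,...,20: E = 25/25 + 25/24 + 25/23 + ... + 25/6 + 25/5 = 43.3156.

43.316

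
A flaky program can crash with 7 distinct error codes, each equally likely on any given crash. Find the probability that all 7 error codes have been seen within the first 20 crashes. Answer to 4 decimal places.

Let A_i be the event that error code i is missing after 20 crashes. By inclusion–exclusion on the A_i,
P(all seen) = Σ_{j=0}^{7} (-1)^j C(7,j)((7-j)/7)^20
= 1.00000 - 0.32075 + 0.02510 - 0.00048 + 0.00000 - 0.00000 + 0.00000 - 0.00000
= 0.70387.

0.7039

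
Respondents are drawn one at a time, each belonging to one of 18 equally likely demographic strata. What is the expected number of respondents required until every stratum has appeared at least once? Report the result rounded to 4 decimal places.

The wait to go from k to k+1 distinct strata is geometric with mean 18/(18-k).
E[T] = 18/18 + 18/17 + 18/16 + ... + 18/2 + 18/1 = 18·H_{18}.
H_{18} = 3.49511, so E[T] = 62.91195.

62.9119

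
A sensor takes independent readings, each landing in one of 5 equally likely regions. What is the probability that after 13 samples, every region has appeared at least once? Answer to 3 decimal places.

0.738

By inclusion–exclusion over which regions are missing,
P(all seen) = Σ_{j=0}^{5} (-1)^j C(5,j)((5-j)/5)^13
= 1.0000 - 0.2749 + 0.0131 - 0.0001 + 0.0000 - 0.0000
= 0.7381.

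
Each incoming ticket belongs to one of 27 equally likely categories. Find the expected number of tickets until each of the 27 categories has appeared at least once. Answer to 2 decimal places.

105.07

The wait to go from k to k+1 distinct categories is geometric with mean 27/(27-k).
E[T] = 27/27 + 27/26 + 27/25 + ... + 27/2 + 27/1 = 27·H_{27}.
H_{27} = 3.891, so E[T] = 105.069.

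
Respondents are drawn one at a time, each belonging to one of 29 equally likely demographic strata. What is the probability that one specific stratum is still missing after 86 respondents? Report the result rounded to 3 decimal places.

0.049

On each respondent the fixed stratum fails to appear with probability 28/29.
P(still missing after 86) = (28/29)^86 = 0.0489.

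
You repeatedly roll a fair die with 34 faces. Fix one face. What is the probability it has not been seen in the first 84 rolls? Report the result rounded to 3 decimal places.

On each roll the fixed face fails to appear with probability 33/34.
P(still missing after 84) = (33/34)^84 = 0.0815.

0.081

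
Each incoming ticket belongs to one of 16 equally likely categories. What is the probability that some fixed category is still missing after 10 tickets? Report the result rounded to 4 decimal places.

0.5245

Each ticket misses the fixed category with probability (16-1)/16 = 15/16, independently.
P(still missing after 10) = (15/16)^10 = 0.52446.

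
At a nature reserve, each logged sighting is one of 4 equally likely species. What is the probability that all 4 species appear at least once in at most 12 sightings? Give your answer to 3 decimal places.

0.875

By inclusion–exclusion over which species are missing,
P(all seen) = Σ_{j=0}^{4} (-1)^j C(4,j)((4-j)/4)^12
= 1.0000 - 0.1267 + 0.0015 - 0.0000 + 0.0000
= 0.8748.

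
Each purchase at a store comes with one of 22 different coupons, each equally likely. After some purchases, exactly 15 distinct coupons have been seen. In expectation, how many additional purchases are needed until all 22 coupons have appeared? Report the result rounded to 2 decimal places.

57.04

With k distinct coupons already seen, the next new one takes an expected 22/(22-k) purchases.
Sum over k = 15,...,21: E = 22/7 + 22/6 + 22/5 + ... + 22/2 + 22/1 = 57.043.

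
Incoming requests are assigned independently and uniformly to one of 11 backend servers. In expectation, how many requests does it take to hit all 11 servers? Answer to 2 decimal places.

33.22

After k distinct servers have appeared, the next request gives a new one with probability (11-k)/11, so the expected wait for the (k+1)-th is 11/(11-k).
E[T] = 11/11 + 11/10 + 11/9 + ... + 11/2 + 11/1 = 11·H_{11}.
H_{11} = 3.020, so E[T] = 33.219.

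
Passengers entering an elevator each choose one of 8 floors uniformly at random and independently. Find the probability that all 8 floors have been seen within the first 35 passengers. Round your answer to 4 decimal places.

0.9265

By inclusion–exclusion over which floors are missing,
P(all seen) = Σ_{j=0}^{8} (-1)^j C(8,j)((8-j)/8)^35
= 1.00000 - 0.07471 + 0.00119 - 0.00000 + 0.00000 - 0.00000 + 0.00000 - 0.00000 + 0.00000
= 0.92647.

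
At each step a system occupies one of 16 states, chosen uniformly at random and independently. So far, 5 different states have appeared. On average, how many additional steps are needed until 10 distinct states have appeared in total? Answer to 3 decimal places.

9.118

From k distinct to k+1 distinct takes on average 16/(16-k) steps.
Sum over k = 5,...,9: E = 16/11 + 16/10 + 16/9 + 16/8 + 16/7 = 9.1180.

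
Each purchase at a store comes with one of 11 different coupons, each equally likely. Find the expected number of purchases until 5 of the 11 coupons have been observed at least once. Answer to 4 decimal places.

With k distinct coupons already seen, the next new one arrives after an expected 11/(11-k) purchases.
Sum over k = 0,...,4: E = 11/11 + 11/10 + 11/9 + 11/8 + 11/7 = 6.26865.

6.2687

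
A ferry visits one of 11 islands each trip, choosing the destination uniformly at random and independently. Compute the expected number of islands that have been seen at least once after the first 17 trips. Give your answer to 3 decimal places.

8.824

For each island, P(seen in 17 trips) = 1 - (10/11)^17 = 0.8022.
By linearity of expectation, E[distinct seen] = 11·(1 - (10/11)^17) = 8.8237.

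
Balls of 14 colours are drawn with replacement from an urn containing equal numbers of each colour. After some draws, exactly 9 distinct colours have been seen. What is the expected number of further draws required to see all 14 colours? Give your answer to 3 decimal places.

With k distinct colours already seen, the next new one takes an expected 14/(14-k) draws.
Sum over k = 9,...,13: E = 14/5 + 14/4 + 14/3 + 14/2 + 14/1 = 31.9667.

31.967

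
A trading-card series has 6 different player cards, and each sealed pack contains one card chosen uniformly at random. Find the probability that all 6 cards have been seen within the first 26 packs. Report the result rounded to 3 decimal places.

Let A_i be the event that card i is missing after 26 packs. By inclusion–exclusion on the A_i,
P(all seen) = Σ_{j=0}^{6} (-1)^j C(6,j)((6-j)/6)^26
= 1.0000 - 0.0524 + 0.0004 - 0.0000 + 0.0000 - 0.0000 + 0.0000
= 0.9480.

0.948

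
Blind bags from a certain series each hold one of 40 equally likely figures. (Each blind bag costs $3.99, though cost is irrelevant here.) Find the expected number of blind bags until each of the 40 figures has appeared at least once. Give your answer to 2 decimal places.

171.14

After k distinct figures have appeared, the next blind bag gives a new one with probability (40-k)/40, so the expected wait for the (k+1)-th is 40/(40-k).
E[T] = 40/40 + 40/39 + 40/38 + ... + 40/2 + 40/1 = 40·H_{40}.
H_{40} = 4.279, so E[T] = 171.142.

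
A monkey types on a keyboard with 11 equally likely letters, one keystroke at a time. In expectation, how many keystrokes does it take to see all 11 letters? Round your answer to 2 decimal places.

Split into phases: going from k distinct to k+1 distinct takes on average 11/(11-k) keystrokes.
E[T] = 11/11 + 11/10 + 11/9 + ... + 11/2 + 11/1 = 11·H_{11}.
H_{11} = 3.020, so E[T] = 33.219.

33.22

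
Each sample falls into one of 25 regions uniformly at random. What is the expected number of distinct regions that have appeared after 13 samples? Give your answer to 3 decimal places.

10.295

For each region, P(seen in 13 samples) = 1 - (24/25)^13 = 0.4118.
By linearity of expectation, E[distinct seen] = 25·(1 - (24/25)^13) = 10.2950.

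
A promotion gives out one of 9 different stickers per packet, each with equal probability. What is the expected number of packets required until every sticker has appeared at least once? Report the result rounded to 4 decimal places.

25.4607

After k distinct stickers have appeared, the next packet gives a new one with probability (9-k)/9, so the expected wait for the (k+1)-th is 9/(9-k).
E[T] = 9/9 + 9/8 + 9/7 + ... + 9/2 + 9/1 = 9·H_{9}.
H_{9} = 2.82897, so E[T] = 25.46071.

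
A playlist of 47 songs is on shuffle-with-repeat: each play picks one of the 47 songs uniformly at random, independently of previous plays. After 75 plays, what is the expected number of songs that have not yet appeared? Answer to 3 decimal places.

For each song, P(unseen after 75) = (46/47)^75 = 0.1993.
By linearity of expectation, E[unseen] = 47·(46/47)^75 = 9.3669.

9.367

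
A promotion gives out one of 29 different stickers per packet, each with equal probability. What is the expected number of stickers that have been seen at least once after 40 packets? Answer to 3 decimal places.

For each sticker, P(seen in 40 packets) = 1 - (28/29)^40 = 0.7543.
By linearity of expectation, E[distinct seen] = 29·(1 - (28/29)^40) = 21.8748.

21.875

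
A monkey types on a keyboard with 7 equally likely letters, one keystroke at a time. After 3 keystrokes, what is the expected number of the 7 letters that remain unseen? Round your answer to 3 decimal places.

For each letter, P(unseen after 3) = (6/7)^3 = 0.6297.
By linearity of expectation, E[unseen] = 7·(6/7)^3 = 4.4082.

4.408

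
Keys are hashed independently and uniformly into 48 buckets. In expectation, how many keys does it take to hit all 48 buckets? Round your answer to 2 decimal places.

214.02

After k distinct buckets have appeared, the next key gives a new one with probability (48-k)/48, so the expected wait for the (k+1)-th is 48/(48-k).
E[T] = 48/48 + 48/47 + 48/46 + ... + 48/2 + 48/1 = 48·H_{48}.
H_{48} = 4.459, so E[T] = 214.022.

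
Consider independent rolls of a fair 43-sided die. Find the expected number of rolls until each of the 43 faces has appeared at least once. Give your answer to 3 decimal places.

187.050

The wait to go from k to k+1 distinct faces is geometric with mean 43/(43-k).
E[T] = 43/43 + 43/42 + 43/41 + ... + 43/2 + 43/1 = 43·H_{43}.
H_{43} = 4.3500, so E[T] = 187.0499.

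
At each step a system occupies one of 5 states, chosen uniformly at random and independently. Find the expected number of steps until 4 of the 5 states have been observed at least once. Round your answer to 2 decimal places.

6.42

With k distinct states already seen, the next new one arrives after an expected 5/(5-k) steps.
Sum over k = 0,...,3: E = 5/5 + 5/4 + 5/3 + 5/2 = 6.417.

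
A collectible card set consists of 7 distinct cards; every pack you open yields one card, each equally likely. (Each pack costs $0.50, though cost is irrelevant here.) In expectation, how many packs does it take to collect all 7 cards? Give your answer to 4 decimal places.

Split into phases: going from k distinct to k+1 distinct takes on average 7/(7-k) packs.
E[T] = 7/7 + 7/6 + 7/5 + ... + 7/2 + 7/1 = 7·H_{7}.
H_{7} = 2.59286, so E[T] = 18.15000.

18.1500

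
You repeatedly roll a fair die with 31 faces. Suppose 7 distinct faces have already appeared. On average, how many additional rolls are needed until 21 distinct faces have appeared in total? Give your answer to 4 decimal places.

26.2567

The wait to go from k to k+1 distinct faces is geometric with mean 31/(31-k).
Sum over k = 7,...,20: E = 31/24 + 31/23 + 31/22 + ... + 31/12 + 31/11 = 26.25669.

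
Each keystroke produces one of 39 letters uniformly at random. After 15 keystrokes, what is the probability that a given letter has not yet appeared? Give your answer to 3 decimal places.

0.677

On each keystroke the fixed letter fails to appear with probability 38/39.
P(still missing after 15) = (38/39)^15 = 0.6773.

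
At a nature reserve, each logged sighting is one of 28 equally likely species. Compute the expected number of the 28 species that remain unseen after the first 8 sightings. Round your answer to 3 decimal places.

For each species, P(unseen after 8) = (27/28)^8 = 0.7476.
By linearity of expectation, E[unseen] = 28·(27/28)^8 = 20.9317.

20.932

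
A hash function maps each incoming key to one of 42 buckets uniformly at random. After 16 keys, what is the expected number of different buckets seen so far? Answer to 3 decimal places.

13.437

For each bucket, P(seen in 16 keys) = 1 - (41/42)^16 = 0.3199.
By linearity of expectation, E[distinct seen] = 42·(1 - (41/42)^16) = 13.4371.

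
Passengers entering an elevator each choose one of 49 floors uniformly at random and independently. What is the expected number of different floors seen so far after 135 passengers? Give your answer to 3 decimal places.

For each floor, P(seen in 135 passengers) = 1 - (48/49)^135 = 0.9382.
By linearity of expectation, E[distinct seen] = 49·(1 - (48/49)^135) = 45.9710.

45.971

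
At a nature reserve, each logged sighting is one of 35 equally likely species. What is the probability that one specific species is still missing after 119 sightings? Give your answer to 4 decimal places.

0.0318

On each sighting the fixed species fails to appear with probability 34/35.
P(still missing after 119) = (34/35)^119 = 0.03176.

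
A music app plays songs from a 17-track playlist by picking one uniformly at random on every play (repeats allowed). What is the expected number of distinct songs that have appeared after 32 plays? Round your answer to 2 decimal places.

14.56

For each song, P(seen in 32 plays) = 1 - (16/17)^32 = 0.856.
By linearity of expectation, E[distinct seen] = 17·(1 - (16/17)^32) = 14.557.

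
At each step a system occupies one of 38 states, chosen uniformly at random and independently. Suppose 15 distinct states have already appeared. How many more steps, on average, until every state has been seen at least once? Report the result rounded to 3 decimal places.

From k distinct to k+1 distinct takes on average 38/(38-k) steps.
Sum over k = 15,...,37: E = 38/23 + 38/22 + 38/21 + ... + 38/2 + 38/1 = 141.9031.

141.903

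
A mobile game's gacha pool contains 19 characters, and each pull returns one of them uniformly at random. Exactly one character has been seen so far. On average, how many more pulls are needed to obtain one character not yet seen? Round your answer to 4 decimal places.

The number of pulls until the next new character is geometric with success probability 18/19, so its mean is 19/18.
E = 19/18 = 1.05556.

1.0556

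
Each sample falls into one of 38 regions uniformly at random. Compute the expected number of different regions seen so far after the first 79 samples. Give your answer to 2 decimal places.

33.38

For each region, P(seen in 79 samples) = 1 - (37/38)^79 = 0.878.
By linearity of expectation, E[distinct seen] = 38·(1 - (37/38)^79) = 33.378.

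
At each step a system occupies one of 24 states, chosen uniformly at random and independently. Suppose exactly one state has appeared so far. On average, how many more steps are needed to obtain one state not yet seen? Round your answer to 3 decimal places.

1.043

The number of steps until the next new state is geometric with success probability 23/24, so its mean is 24/23.
E = 24/23 = 1.0435.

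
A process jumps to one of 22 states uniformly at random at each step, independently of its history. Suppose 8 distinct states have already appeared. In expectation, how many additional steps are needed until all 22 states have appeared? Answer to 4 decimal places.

71.5344

With k distinct states already seen, the next new one takes an expected 22/(22-k) steps.
Sum over k = 8,...,21: E = 22/14 + 22/13 + 22/12 + ... + 22/2 + 22/1 = 71.53437.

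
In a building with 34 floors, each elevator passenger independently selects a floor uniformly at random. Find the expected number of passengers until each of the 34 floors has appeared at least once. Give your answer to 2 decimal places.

Split into phases: going from k distinct to k+1 distinct takes on average 34/(34-k) passengers.
E[T] = 34/34 + 34/33 + 34/32 + ... + 34/2 + 34/1 = 34·H_{34}.
H_{34} = 4.118, so E[T] = 140.019.

140.02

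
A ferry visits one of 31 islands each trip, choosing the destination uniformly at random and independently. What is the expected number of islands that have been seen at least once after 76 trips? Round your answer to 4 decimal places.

For each island, P(seen in 76 trips) = 1 - (30/31)^76 = 0.91726.
By linearity of expectation, E[distinct seen] = 31·(1 - (30/31)^76) = 28.43499.

28.4350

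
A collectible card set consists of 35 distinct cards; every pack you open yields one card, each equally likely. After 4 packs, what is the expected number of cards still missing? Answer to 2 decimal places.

31.17

For each card, P(unseen after 4) = (34/35)^4 = 0.891.
By linearity of expectation, E[unseen] = 35·(34/35)^4 = 31.168.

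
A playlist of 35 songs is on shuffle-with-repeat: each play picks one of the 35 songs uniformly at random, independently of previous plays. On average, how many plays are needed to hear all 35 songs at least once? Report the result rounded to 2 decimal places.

145.14

After k distinct songs have appeared, the next play gives a new one with probability (35-k)/35, so the expected wait for the (k+1)-th is 35/(35-k).
E[T] = 35/35 + 35/34 + 35/33 + ... + 35/2 + 35/1 = 35·H_{35}.
H_{35} = 4.147, so E[T] = 145.137.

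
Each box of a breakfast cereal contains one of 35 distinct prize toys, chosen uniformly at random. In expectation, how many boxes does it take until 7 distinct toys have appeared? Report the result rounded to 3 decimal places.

7.686

With k distinct toys already seen, the next new one arrives after an expected 35/(35-k) boxes.
Sum over k = 0,...,6: E = 35/35 + 35/34 + 35/33 + ... + 35/30 + 35/29 = 7.6864.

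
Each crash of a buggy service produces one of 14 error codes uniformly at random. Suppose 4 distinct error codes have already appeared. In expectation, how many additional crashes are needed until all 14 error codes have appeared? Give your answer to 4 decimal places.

41.0056

The wait to go from k to k+1 distinct error codes is geometric with mean 14/(14-k).
Sum over k = 4,...,13: E = 14/10 + 14/9 + 14/8 + ... + 14/2 + 14/1 = 41.00556.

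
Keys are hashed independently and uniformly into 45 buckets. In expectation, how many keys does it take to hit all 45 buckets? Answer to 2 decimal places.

197.77

Split into phases: going from k distinct to k+1 distinct takes on average 45/(45-k) keys.
E[T] = 45/45 + 45/44 + 45/43 + ... + 45/2 + 45/1 = 45·H_{45}.
H_{45} = 4.395, so E[T] = 197.773.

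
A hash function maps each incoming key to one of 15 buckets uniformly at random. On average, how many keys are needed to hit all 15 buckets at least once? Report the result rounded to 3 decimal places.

49.773

Split into phases: going from k distinct to k+1 distinct takes on average 15/(15-k) keys.
E[T] = 15/15 + 15/14 + 15/13 + ... + 15/2 + 15/1 = 15·H_{15}.
H_{15} = 3.3182, so E[T] = 49.7734.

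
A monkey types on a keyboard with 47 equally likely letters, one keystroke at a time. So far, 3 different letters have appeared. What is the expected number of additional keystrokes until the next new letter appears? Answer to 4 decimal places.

1.0682

Each keystroke yields a new letter with probability (47-3)/47 = 44/47, so the wait is geometric with mean 47/44.
E = 47/44 = 1.06818.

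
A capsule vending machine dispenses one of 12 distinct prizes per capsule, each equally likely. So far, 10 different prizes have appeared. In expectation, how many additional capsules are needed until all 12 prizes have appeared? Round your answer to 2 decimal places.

18.00

With k distinct prizes already seen, the next new one takes an expected 12/(12-k) capsules.
Sum over k = 10,...,11: E = 12/2 + 12/1 = 18.000.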